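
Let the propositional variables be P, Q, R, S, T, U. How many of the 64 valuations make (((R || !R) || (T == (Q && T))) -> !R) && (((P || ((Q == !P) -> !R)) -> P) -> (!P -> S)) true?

Initial set: {((((R || !R) || (T == (Q && T))) -> !R) && (((P || ((Q == !P) -> !R)) -> P) -> (!P -> S)))}.
((((R || !R) || (T == (Q && T))) -> !R) && (((P || ((Q == !P) -> !R)) -> P) -> (!P -> S))): α-rule — add (((R || !R) || (T == (Q && T))) -> !R), (((P || ((Q == !P) -> !R)) -> P) -> (!P -> S)).
(((R || !R) || (T == (Q && T))) -> !R): β-rule — branch into !((R || !R) || (T == (Q && T)))  //  !R.
  branch 1 (add !((R || !R) || (T == (Q && T)))):
    !((R || !R) || (T == (Q && T))): α-rule — add !(R || !R), !(T == (Q && T)).
    !(R || !R): α-rule — add !R, !!R.
    × closes — contains both R and !R.
  branch 2 (add !R):
    (((P || ((Q == !P) -> !R)) -> P) -> (!P -> S)): β-rule — branch into !((P || ((Q == !P) -> !R)) -> P)  //  (!P -> S).
      branch 2.1 (add !((P || ((Q == !P) -> !R)) -> P)):
        !((P || ((Q == !P) -> !R)) -> P): α-rule — add (P || ((Q == !P) -> !R)), !P.
        (P || ((Q == !P) -> !R)): β-rule — branch into P  //  ((Q == !P) -> !R).
          branch 2.1.1 (add P):
            × closes — contains both P and !P.
          branch 2.1.2 (add ((Q == !P) -> !R)):
            ((Q == !P) -> !R): β-rule — branch into !(Q == !P)  //  !R.
              branch 2.1.2.1 (add !(Q == !P)):
                !(Q == !P): β-rule — branch into Q, !!P  //  !Q, !P.
                  branch 2.1.2.1.1 (add Q, !!P):
                    × closes — contains both P and !P.
                  branch 2.1.2.1.2 (add !Q, !P):
                    ○ open, literals {P=F, Q=F, R=F}.
              branch 2.1.2.2 (add !R):
                ○ open, literals {P=F, R=F}.
      branch 2.2 (add (!P -> S)):
        (!P -> S): β-rule — branch into !!P  //  S.
          branch 2.2.1 (add !!P):
            ○ open, literals {P=T, R=F}.
          branch 2.2.2 (add S):
            ○ open, literals {R=F, S=T}.
3 branches closed, 4 open.
Each open branch fixes some atoms; the unmentioned ones are free. Counting distinct full assignments: branch {P=F, Q=F, R=F} (S, T, U) contributes 8 new; branch {P=F, R=F} (Q, S, T, U) contributes 8 new; branch {P=T, R=F} (Q, S, T, U) contributes 16 new; branch {R=F, S=T} (P, Q, T, U) contributes 0 new. Total: 32.

32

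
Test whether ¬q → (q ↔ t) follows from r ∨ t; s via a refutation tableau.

Initial set: {T (r ∨ t); T s; F (¬q → (q ↔ t))}.
F (¬q → (q ↔ t)): α-rule — add T ¬q, F (q ↔ t).
T (r ∨ t): β-rule — branch into T r  //  T t.
  branch 1 (add T r):
    F (q ↔ t): β-rule — branch into T q, F t  //  F q, T t.
      branch 1.1 (add T q, F t):
        × closes — contains both q and ¬q.
      branch 1.2 (add F q, T t):
        ○ open, literals {q=false, r=true, s=true, t=true}.
  branch 2 (add T t):
    F (q ↔ t): β-rule — branch into T q, F t  //  F q, T t.
      branch 2.1 (add T q, F t):
        × closes — contains both q and ¬q.
      branch 2.2 (add F q, T t):
        ○ open, literals {q=false, s=true, t=true}.
2 branches closed, 2 open.
An open branch gives a countermodel: q=false, r=true, s=true, t=true (unmentioned atoms arbitrary); the premises hold there but the conclusion fails.

No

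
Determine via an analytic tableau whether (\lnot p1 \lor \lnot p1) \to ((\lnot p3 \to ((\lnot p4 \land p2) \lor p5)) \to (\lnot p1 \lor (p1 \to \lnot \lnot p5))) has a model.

Initial set: {((\lnot p1 \lor \lnot p1) \to ((\lnot p3 \to ((\lnot p4 \land p2) \lor p5)) \to (\lnot p1 \lor (p1 \to \lnot \lnot p5))))}.
((\lnot p1 \lor \lnot p1) \to ((\lnot p3 \to ((\lnot p4 \land p2) \lor p5)) \to (\lnot p1 \lor (p1 \to \lnot \lnot p5)))): β-rule — branch into \lnot (\lnot p1 \lor \lnot p1)  //  ((\lnot p3 \to ((\lnot p4 \land p2) \lor p5)) \to (\lnot p1 \lor (p1 \to \lnot \lnot p5))).
  branch 1 (add \lnot (\lnot p1 \lor \lnot p1)):
    \lnot (\lnot p1 \lor \lnot p1): α-rule — add \lnot \lnot p1, \lnot \lnot p1.
    ○ open, literals {p1=1}.
  branch 2 (add ((\lnot p3 \to ((\lnot p4 \land p2) \lor p5)) \to (\lnot p1 \lor (p1 \to \lnot \lnot p5)))):
    ((\lnot p3 \to ((\lnot p4 \land p2) \lor p5)) \to (\lnot p1 \lor (p1 \to \lnot \lnot p5))): β-rule — branch into \lnot (\lnot p3 \to ((\lnot p4 \land p2) \lor p5))  //  (\lnot p1 \lor (p1 \to \lnot \lnot p5)).
      branch 2.1 (add \lnot (\lnot p3 \to ((\lnot p4 \land p2) \lor p5))):
        \lnot (\lnot p3 \to ((\lnot p4 \land p2) \lor p5)): α-rule — add \lnot p3, \lnot ((\lnot p4 \land p2) \lor p5).
        \lnot ((\lnot p4 \land p2) \lor p5): α-rule — add \lnot (\lnot p4 \land p2), \lnot p5.
        \lnot (\lnot p4 \land p2): β-rule — branch into \lnot \lnot p4  //  \lnot p2.
          branch 2.1.1 (add \lnot \lnot p4):
            ○ open, literals {p3=0, p4=1, p5=0}.
          branch 2.1.2 (add \lnot p2):
            ○ open, literals {p2=0, p3=0, p5=0}.
      branch 2.2 (add (\lnot p1 \lor (p1 \to \lnot \lnot p5))):
        (\lnot p1 \lor (p1 \to \lnot \lnot p5)): β-rule — branch into \lnot p1  //  (p1 \to \lnot \lnot p5).
          branch 2.2.1 (add \lnot p1):
            ○ open, literals {p1=0}.
          branch 2.2.2 (add (p1 \to \lnot \lnot p5)):
            (p1 \to \lnot \lnot p5): β-rule — branch into \lnot p1  //  \lnot \lnot p5.
              branch 2.2.2.1 (add \lnot p1):
                ○ open, literals {p1=0}.
              branch 2.2.2.2 (add \lnot \lnot p5):
                \lnot \lnot p5: drop double negation, giving p5.
                ○ open, literals {p5=1}.
0 branches closed, 6 open.
An open branch gives a satisfying assignment: p1=1.

Satisfiable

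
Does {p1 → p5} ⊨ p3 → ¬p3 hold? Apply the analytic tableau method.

No

Initial set: {(p1 → p5); ¬(p3 → ¬p3)}.
¬(p3 → ¬p3): α-rule — add p3, ¬¬p3.
(p1 → p5): β-rule — branch into ¬p1  //  p5.
  branch 1 (add ¬p1):
    ○ open, literals {p1=0, p3=1}.
  branch 2 (add p5):
    ○ open, literals {p3=1, p5=1}.
0 branches closed, 2 open.
An open branch gives a countermodel: p1=0, p3=1 (unmentioned atoms arbitrary); the premises hold there but the conclusion fails.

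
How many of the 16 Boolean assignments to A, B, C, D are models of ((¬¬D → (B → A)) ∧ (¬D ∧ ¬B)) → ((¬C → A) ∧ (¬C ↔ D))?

Initial set: {(((¬¬D → (B → A)) ∧ (¬D ∧ ¬B)) → ((¬C → A) ∧ (¬C ↔ D)))}.
(((¬¬D → (B → A)) ∧ (¬D ∧ ¬B)) → ((¬C → A) ∧ (¬C ↔ D))): β-rule — branch into ¬((¬¬D → (B → A)) ∧ (¬D ∧ ¬B))  //  ((¬C → A) ∧ (¬C ↔ D)).
  branch 1 (add ¬((¬¬D → (B → A)) ∧ (¬D ∧ ¬B))):
    ¬((¬¬D → (B → A)) ∧ (¬D ∧ ¬B)): β-rule — branch into ¬(¬¬D → (B → A))  //  ¬(¬D ∧ ¬B).
      branch 1.1 (add ¬(¬¬D → (B → A))):
        ¬(¬¬D → (B → A)): α-rule — add ¬¬D, ¬(B → A).
        ¬¬D: drop double negation, giving D.
        ¬(B → A): α-rule — add B, ¬A.
        ○ open, literals {A=0, B=1, D=1}.
      branch 1.2 (add ¬(¬D ∧ ¬B)):
        ¬(¬D ∧ ¬B): β-rule — branch into ¬¬D  //  ¬¬B.
          branch 1.2.1 (add ¬¬D):
            ○ open, literals {D=1}.
          branch 1.2.2 (add ¬¬B):
            ○ open, literals {B=1}.
  branch 2 (add ((¬C → A) ∧ (¬C ↔ D))):
    ((¬C → A) ∧ (¬C ↔ D)): α-rule — add (¬C → A), (¬C ↔ D).
    (¬C → A): β-rule — branch into ¬¬C  //  A.
      branch 2.1 (add ¬¬C):
        (¬C ↔ D): β-rule — branch into ¬C, D  //  ¬¬C, ¬D.
          branch 2.1.1 (add ¬C, D):
            × closes — contains both C and ¬C.
          branch 2.1.2 (add ¬¬C, ¬D):
            ○ open, literals {C=1, D=0}.
      branch 2.2 (add A):
        (¬C ↔ D): β-rule — branch into ¬C, D  //  ¬¬C, ¬D.
          branch 2.2.1 (add ¬C, D):
            ○ open, literals {A=1, C=0, D=1}.
          branch 2.2.2 (add ¬¬C, ¬D):
            ○ open, literals {A=1, C=1, D=0}.
1 branch closed, 6 open.
Each open branch fixes some atoms; the unmentioned ones are free. Counting distinct full assignments: branch {A=0, B=1, D=1} (C) contributes 2 new; branch {D=1} (A, B, C) contributes 6 new; branch {B=1} (A, C, D) contributes 4 new; branch {C=1, D=0} (A, B) contributes 2 new; branch {A=1, C=0, D=1} (B) contributes 0 new; branch {A=1, C=1, D=0} (B) contributes 0 new. Total: 14.

14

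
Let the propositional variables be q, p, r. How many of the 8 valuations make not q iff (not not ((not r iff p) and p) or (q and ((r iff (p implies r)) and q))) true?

Initial set: {(not q iff (not not ((not r iff p) and p) or (q and ((r iff (p implies r)) and q))))}.
(not q iff (not not ((not r iff p) and p) or (q and ((r iff (p implies r)) and q)))): β-rule — branch into not q, (not not ((not r iff p) and p) or (q and ((r iff (p implies r)) and q)))  //  not not q, not (not not ((not r iff p) and p) or (q and ((r iff (p implies r)) and q))).
  branch 1 (add not q, (not not ((not r iff p) and p) or (q and ((r iff (p implies r)) and q)))):
    (not not ((not r iff p) and p) or (q and ((r iff (p implies r)) and q))): β-rule — branch into not not ((not r iff p) and p)  //  (q and ((r iff (p implies r)) and q)).
      branch 1.1 (add not not ((not r iff p) and p)):
        not not ((not r iff p) and p): drop double negation, giving ((not r iff p) and p).
        ((not r iff p) and p): α-rule — add (not r iff p), p.
        (not r iff p): β-rule — branch into not r, p  //  not not r, not p.
          branch 1.1.1 (add not r, p):
            ○ open, literals {p=true, q=false, r=false}.
          branch 1.1.2 (add not not r, not p):
            × closes — contains both p and not p.
      branch 1.2 (add (q and ((r iff (p implies r)) and q))):
        (q and ((r iff (p implies r)) and q)): α-rule — add q, ((r iff (p implies r)) and q).
        × closes — contains both q and not q.
  branch 2 (add not not q, not (not not ((not r iff p) and p) or (q and ((r iff (p implies r)) and q)))):
    not (not not ((not r iff p) and p) or (q and ((r iff (p implies r)) and q))): α-rule — add not not not ((not r iff p) and p), not (q and ((r iff (p implies r)) and q)).
    not not not ((not r iff p) and p): drop double negation, giving not ((not r iff p) and p).
    not (q and ((r iff (p implies r)) and q)): β-rule — branch into not q  //  not ((r iff (p implies r)) and q).
      branch 2.1 (add not q):
        × closes — contains both q and not q.
      branch 2.2 (add not ((r iff (p implies r)) and q)):
        not ((not r iff p) and p): β-rule — branch into not (not r iff p)  //  not p.
          branch 2.2.1 (add not (not r iff p)):
            not ((r iff (p implies r)) and q): β-rule — branch into not (r iff (p implies r))  //  not q.
              branch 2.2.1.1 (add not (r iff (p implies r))):
                not (not r iff p): β-rule — branch into not r, not p  //  not not r, p.
                  branch 2.2.1.1.1 (add not r, not p):
                    not (r iff (p implies r)): β-rule — branch into r, not (p implies r)  //  not r, (p implies r).
                      branch 2.2.1.1.1.1 (add r, not (p implies r)):
                        × closes — contains both r and not r.
                      branch 2.2.1.1.1.2 (add not r, (p implies r)):
                        (p implies r): β-rule — branch into not p  //  r.
                          branch 2.2.1.1.1.2.1 (add not p):
                            ○ open, literals {p=false, q=true, r=false}.
                          branch 2.2.1.1.1.2.2 (add r):
                            × closes — contains both r and not r.
                  branch 2.2.1.1.2 (add not not r, p):
                    not (r iff (p implies r)): β-rule — branch into r, not (p implies r)  //  not r, (p implies r).
                      branch 2.2.1.1.2.1 (add r, not (p implies r)):
                        not (p implies r): α-rule — add p, not r.
                        × closes — contains both r and not r.
                      branch 2.2.1.1.2.2 (add not r, (p implies r)):
                        × closes — contains both r and not r.
              branch 2.2.1.2 (add not q):
                × closes — contains both q and not q.
          branch 2.2.2 (add not p):
            not ((r iff (p implies r)) and q): β-rule — branch into not (r iff (p implies r))  //  not q.
              branch 2.2.2.1 (add not (r iff (p implies r))):
                not (r iff (p implies r)): β-rule — branch into r, not (p implies r)  //  not r, (p implies r).
                  branch 2.2.2.1.1 (add r, not (p implies r)):
                    not (p implies r): α-rule — add p, not r.
                    × closes — contains both p and not p.
                  branch 2.2.2.1.2 (add not r, (p implies r)):
                    (p implies r): β-rule — branch into not p  //  r.
                      branch 2.2.2.1.2.1 (add not p):
                        ○ open, literals {p=false, q=true, r=false}.
                      branch 2.2.2.1.2.2 (add r):
                        × closes — contains both r and not r.
              branch 2.2.2.2 (add not q):
                × closes — contains both q and not q.
11 branches closed, 3 open.
Each open branch fixes some atoms; the unmentioned ones are free. Counting distinct full assignments: branch {p=true, q=false, r=false} (none free) contributes 1 new; branch {p=false, q=true, r=false} (none free) contributes 1 new; branch {p=false, q=true, r=false} (none free) contributes 0 new. Total: 2.

2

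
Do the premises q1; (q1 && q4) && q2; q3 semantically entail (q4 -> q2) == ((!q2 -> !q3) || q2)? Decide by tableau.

Initial set: {q1; ((q1 && q4) && q2); q3; !((q4 -> q2) == ((!q2 -> !q3) || q2))}.
((q1 && q4) && q2): α-rule — add (q1 && q4), q2.
(q1 && q4): α-rule — add q1, q4.
!((q4 -> q2) == ((!q2 -> !q3) || q2)): β-rule — branch into (q4 -> q2), !((!q2 -> !q3) || q2)  //  !(q4 -> q2), ((!q2 -> !q3) || q2).
  branch 1 (add (q4 -> q2), !((!q2 -> !q3) || q2)):
    !((!q2 -> !q3) || q2): α-rule — add !(!q2 -> !q3), !q2.
    × closes — contains both q2 and !q2.
  branch 2 (add !(q4 -> q2), ((!q2 -> !q3) || q2)):
    !(q4 -> q2): α-rule — add q4, !q2.
    × closes — contains both q2 and !q2.
All 2 branches close.
Every branch closed, so the premises entail the conclusion.

Yes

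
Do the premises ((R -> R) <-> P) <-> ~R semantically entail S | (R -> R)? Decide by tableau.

Yes

Initial set: {(((R -> R) <-> P) <-> ~R); ~(S | (R -> R))}.
~(S | (R -> R)): α-rule — add ~S, ~(R -> R).
~(R -> R): α-rule — add R, ~R.
× closes — contains both R and ~R.
All 1 branch closes.
Every branch closed, so the premises entail the conclusion.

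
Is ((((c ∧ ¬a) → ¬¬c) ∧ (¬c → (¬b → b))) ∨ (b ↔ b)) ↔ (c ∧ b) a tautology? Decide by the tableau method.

Assume the negation and expand:
Initial set: {F (((((c ∧ ¬a) → ¬¬c) ∧ (¬c → (¬b → b))) ∨ (b ↔ b)) ↔ (c ∧ b))}.
F (((((c ∧ ¬a) → ¬¬c) ∧ (¬c → (¬b → b))) ∨ (b ↔ b)) ↔ (c ∧ b)): β-rule — branch into T ((((c ∧ ¬a) → ¬¬c) ∧ (¬c → (¬b → b))) ∨ (b ↔ b)), F (c ∧ b)  //  F ((((c ∧ ¬a) → ¬¬c) ∧ (¬c → (¬b → b))) ∨ (b ↔ b)), T (c ∧ b).
  branch 1 (add T ((((c ∧ ¬a) → ¬¬c) ∧ (¬c → (¬b → b))) ∨ (b ↔ b)), F (c ∧ b)):
    T ((((c ∧ ¬a) → ¬¬c) ∧ (¬c → (¬b → b))) ∨ (b ↔ b)): β-rule — branch into T (((c ∧ ¬a) → ¬¬c) ∧ (¬c → (¬b → b)))  //  T (b ↔ b).
      branch 1.1 (add T (((c ∧ ¬a) → ¬¬c) ∧ (¬c → (¬b → b)))):
        T (((c ∧ ¬a) → ¬¬c) ∧ (¬c → (¬b → b))): α-rule — add T ((c ∧ ¬a) → ¬¬c), T (¬c → (¬b → b)).
        F (c ∧ b): β-rule — branch into F c  //  F b.
          branch 1.1.1 (add F c):
            T ((c ∧ ¬a) → ¬¬c): β-rule — branch into F (c ∧ ¬a)  //  T ¬¬c.
              branch 1.1.1.1 (add F (c ∧ ¬a)):
                T (¬c → (¬b → b)): β-rule — branch into F ¬c  //  T (¬b → b).
                  branch 1.1.1.1.1 (add F ¬c):
                    × closes — contains both c and ¬c.
                  branch 1.1.1.1.2 (add T (¬b → b)):
                    F (c ∧ ¬a): β-rule — branch into F c  //  F ¬a.
                      branch 1.1.1.1.2.1 (add F c):
                        T (¬b → b): β-rule — branch into F ¬b  //  T b.
                          branch 1.1.1.1.2.1.1 (add F ¬b):
                            ○ open, literals {b=T, c=F}.
                          branch 1.1.1.1.2.1.2 (add T b):
                            ○ open, literals {b=T, c=F}.
                      branch 1.1.1.1.2.2 (add F ¬a):
                        T (¬b → b): β-rule — branch into F ¬b  //  T b.
                          branch 1.1.1.1.2.2.1 (add F ¬b):
                            ○ open, literals {a=T, b=T, c=F}.
                          branch 1.1.1.1.2.2.2 (add T b):
                            ○ open, literals {a=T, b=T, c=F}.
              branch 1.1.1.2 (add T ¬¬c):
                T ¬¬c: drop double negation, giving T c.
                × closes — contains both c and ¬c.
          branch 1.1.2 (add F b):
            T ((c ∧ ¬a) → ¬¬c): β-rule — branch into F (c ∧ ¬a)  //  T ¬¬c.
              branch 1.1.2.1 (add F (c ∧ ¬a)):
                T (¬c → (¬b → b)): β-rule — branch into F ¬c  //  T (¬b → b).
                  branch 1.1.2.1.1 (add F ¬c):
                    F (c ∧ ¬a): β-rule — branch into F c  //  F ¬a.
                      branch 1.1.2.1.1.1 (add F c):
                        × closes — contains both c and ¬c.
                      branch 1.1.2.1.1.2 (add F ¬a):
                        ○ open, literals {a=T, b=F, c=T}.
                  branch 1.1.2.1.2 (add T (¬b → b)):
                    F (c ∧ ¬a): β-rule — branch into F c  //  F ¬a.
                      branch 1.1.2.1.2.1 (add F c):
                        T (¬b → b): β-rule — branch into F ¬b  //  T b.
                          branch 1.1.2.1.2.1.1 (add F ¬b):
                            × closes — contains both b and ¬b.
                          branch 1.1.2.1.2.1.2 (add T b):
                            × closes — contains both b and ¬b.
                      branch 1.1.2.1.2.2 (add F ¬a):
                        T (¬b → b): β-rule — branch into F ¬b  //  T b.
                          branch 1.1.2.1.2.2.1 (add F ¬b):
                            × closes — contains both b and ¬b.
                          branch 1.1.2.1.2.2.2 (add T b):
                            × closes — contains both b and ¬b.
              branch 1.1.2.2 (add T ¬¬c):
                T ¬¬c: drop double negation, giving T c.
                T (¬c → (¬b → b)): β-rule — branch into F ¬c  //  T (¬b → b).
                  branch 1.1.2.2.1 (add F ¬c):
                    ○ open, literals {b=F, c=T}.
                  branch 1.1.2.2.2 (add T (¬b → b)):
                    T (¬b → b): β-rule — branch into F ¬b  //  T b.
                      branch 1.1.2.2.2.1 (add F ¬b):
                        × closes — contains both b and ¬b.
                      branch 1.1.2.2.2.2 (add T b):
                        × closes — contains both b and ¬b.
      branch 1.2 (add T (b ↔ b)):
        F (c ∧ b): β-rule — branch into F c  //  F b.
          branch 1.2.1 (add F c):
            T (b ↔ b): β-rule — branch into T b, T b  //  F b, F b.
              branch 1.2.1.1 (add T b, T b):
                ○ open, literals {b=T, c=F}.
              branch 1.2.1.2 (add F b, F b):
                ○ open, literals {b=F, c=F}.
          branch 1.2.2 (add F b):
            T (b ↔ b): β-rule — branch into T b, T b  //  F b, F b.
              branch 1.2.2.1 (add T b, T b):
                × closes — contains both b and ¬b.
              branch 1.2.2.2 (add F b, F b):
                ○ open, literals {b=F}.
  branch 2 (add F ((((c ∧ ¬a) → ¬¬c) ∧ (¬c → (¬b → b))) ∨ (b ↔ b)), T (c ∧ b)):
    F ((((c ∧ ¬a) → ¬¬c) ∧ (¬c → (¬b → b))) ∨ (b ↔ b)): α-rule — add F (((c ∧ ¬a) → ¬¬c) ∧ (¬c → (¬b → b))), F (b ↔ b).
    T (c ∧ b): α-rule — add T c, T b.
    F (((c ∧ ¬a) → ¬¬c) ∧ (¬c → (¬b → b))): β-rule — branch into F ((c ∧ ¬a) → ¬¬c)  //  F (¬c → (¬b → b)).
      branch 2.1 (add F ((c ∧ ¬a) → ¬¬c)):
        F ((c ∧ ¬a) → ¬¬c): α-rule — add T (c ∧ ¬a), F ¬¬c.
        T (c ∧ ¬a): α-rule — add T c, T ¬a.
        F ¬¬c: drop double negation, giving F c.
        × closes — contains both c and ¬c.
      branch 2.2 (add F (¬c → (¬b → b))):
        F (¬c → (¬b → b)): α-rule — add T ¬c, F (¬b → b).
        × closes — contains both c and ¬c.
12 branches closed, 9 open.
An open branch gives a countermodel: b=T, c=F (unmentioned atoms arbitrary); under it the original formula is false.

Not valid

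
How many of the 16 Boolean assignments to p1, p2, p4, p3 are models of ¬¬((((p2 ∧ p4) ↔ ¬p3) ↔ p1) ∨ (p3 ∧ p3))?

12

Initial set: {¬¬((((p2 ∧ p4) ↔ ¬p3) ↔ p1) ∨ (p3 ∧ p3))}.
¬¬((((p2 ∧ p4) ↔ ¬p3) ↔ p1) ∨ (p3 ∧ p3)): drop double negation, giving ((((p2 ∧ p4) ↔ ¬p3) ↔ p1) ∨ (p3 ∧ p3)).
((((p2 ∧ p4) ↔ ¬p3) ↔ p1) ∨ (p3 ∧ p3)): β-rule — branch into (((p2 ∧ p4) ↔ ¬p3) ↔ p1)  //  (p3 ∧ p3).
  branch 1 (add (((p2 ∧ p4) ↔ ¬p3) ↔ p1)):
    (((p2 ∧ p4) ↔ ¬p3) ↔ p1): β-rule — branch into ((p2 ∧ p4) ↔ ¬p3), p1  //  ¬((p2 ∧ p4) ↔ ¬p3), ¬p1.
      branch 1.1 (add ((p2 ∧ p4) ↔ ¬p3), p1):
        ((p2 ∧ p4) ↔ ¬p3): β-rule — branch into (p2 ∧ p4), ¬p3  //  ¬(p2 ∧ p4), ¬¬p3.
          branch 1.1.1 (add (p2 ∧ p4), ¬p3):
            (p2 ∧ p4): α-rule — add p2, p4.
            ○ open, literals {p1=T, p2=T, p3=F, p4=T}.
          branch 1.1.2 (add ¬(p2 ∧ p4), ¬¬p3):
            ¬(p2 ∧ p4): β-rule — branch into ¬p2  //  ¬p4.
              branch 1.1.2.1 (add ¬p2):
                ○ open, literals {p1=T, p2=F, p3=T}.
              branch 1.1.2.2 (add ¬p4):
                ○ open, literals {p1=T, p3=T, p4=F}.
      branch 1.2 (add ¬((p2 ∧ p4) ↔ ¬p3), ¬p1):
        ¬((p2 ∧ p4) ↔ ¬p3): β-rule — branch into (p2 ∧ p4), ¬¬p3  //  ¬(p2 ∧ p4), ¬p3.
          branch 1.2.1 (add (p2 ∧ p4), ¬¬p3):
            (p2 ∧ p4): α-rule — add p2, p4.
            ○ open, literals {p1=F, p2=T, p3=T, p4=T}.
          branch 1.2.2 (add ¬(p2 ∧ p4), ¬p3):
            ¬(p2 ∧ p4): β-rule — branch into ¬p2  //  ¬p4.
              branch 1.2.2.1 (add ¬p2):
                ○ open, literals {p1=F, p2=F, p3=F}.
              branch 1.2.2.2 (add ¬p4):
                ○ open, literals {p1=F, p3=F, p4=F}.
  branch 2 (add (p3 ∧ p3)):
    (p3 ∧ p3): α-rule — add p3, p3.
    ○ open, literals {p3=T}.
0 branches closed, 7 open.
Each open branch fixes some atoms; the unmentioned ones are free. Counting distinct full assignments: branch {p1=T, p2=T, p3=F, p4=T} (none free) contributes 1 new; branch {p1=T, p2=F, p3=T} (p4) contributes 2 new; branch {p1=T, p3=T, p4=F} (p2) contributes 1 new; branch {p1=F, p2=T, p3=T, p4=T} (none free) contributes 1 new; branch {p1=F, p2=F, p3=F} (p4) contributes 2 new; branch {p1=F, p3=F, p4=F} (p2) contributes 1 new; branch {p3=T} (p1, p2, p4) contributes 4 new. Total: 12.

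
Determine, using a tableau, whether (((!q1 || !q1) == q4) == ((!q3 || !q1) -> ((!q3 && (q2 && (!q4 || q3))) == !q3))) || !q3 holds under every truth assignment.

Assume the negation and expand:
Initial set: {F ((((!q1 || !q1) == q4) == ((!q3 || !q1) -> ((!q3 && (q2 && (!q4 || q3))) == !q3))) || !q3)}.
F ((((!q1 || !q1) == q4) == ((!q3 || !q1) -> ((!q3 && (q2 && (!q4 || q3))) == !q3))) || !q3): α-rule — add F (((!q1 || !q1) == q4) == ((!q3 || !q1) -> ((!q3 && (q2 && (!q4 || q3))) == !q3))), F !q3.
F (((!q1 || !q1) == q4) == ((!q3 || !q1) -> ((!q3 && (q2 && (!q4 || q3))) == !q3))): β-rule — branch into T ((!q1 || !q1) == q4), F ((!q3 || !q1) -> ((!q3 && (q2 && (!q4 || q3))) == !q3))  //  F ((!q1 || !q1) == q4), T ((!q3 || !q1) -> ((!q3 && (q2 && (!q4 || q3))) == !q3)).
  branch 1 (add T ((!q1 || !q1) == q4), F ((!q3 || !q1) -> ((!q3 && (q2 && (!q4 || q3))) == !q3))):
    F ((!q3 || !q1) -> ((!q3 && (q2 && (!q4 || q3))) == !q3)): α-rule — add T (!q3 || !q1), F ((!q3 && (q2 && (!q4 || q3))) == !q3).
    T ((!q1 || !q1) == q4): β-rule — branch into T (!q1 || !q1), T q4  //  F (!q1 || !q1), F q4.
      branch 1.1 (add T (!q1 || !q1), T q4):
        T (!q3 || !q1): β-rule — branch into T !q3  //  T !q1.
          branch 1.1.1 (add T !q3):
            × closes — contains both q3 and !q3.
          branch 1.1.2 (add T !q1):
            F ((!q3 && (q2 && (!q4 || q3))) == !q3): β-rule — branch into T (!q3 && (q2 && (!q4 || q3))), F !q3  //  F (!q3 && (q2 && (!q4 || q3))), T !q3.
              branch 1.1.2.1 (add T (!q3 && (q2 && (!q4 || q3))), F !q3):
                T (!q3 && (q2 && (!q4 || q3))): α-rule — add T !q3, T (q2 && (!q4 || q3)).
                × closes — contains both q3 and !q3.
              branch 1.1.2.2 (add F (!q3 && (q2 && (!q4 || q3))), T !q3):
                × closes — contains both q3 and !q3.
      branch 1.2 (add F (!q1 || !q1), F q4):
        F (!q1 || !q1): α-rule — add F !q1, F !q1.
        T (!q3 || !q1): β-rule — branch into T !q3  //  T !q1.
          branch 1.2.1 (add T !q3):
            × closes — contains both q3 and !q3.
          branch 1.2.2 (add T !q1):
            × closes — contains both q1 and !q1.
  branch 2 (add F ((!q1 || !q1) == q4), T ((!q3 || !q1) -> ((!q3 && (q2 && (!q4 || q3))) == !q3))):
    F ((!q1 || !q1) == q4): β-rule — branch into T (!q1 || !q1), F q4  //  F (!q1 || !q1), T q4.
      branch 2.1 (add T (!q1 || !q1), F q4):
        T ((!q3 || !q1) -> ((!q3 && (q2 && (!q4 || q3))) == !q3)): β-rule — branch into F (!q3 || !q1)  //  T ((!q3 && (q2 && (!q4 || q3))) == !q3).
          branch 2.1.1 (add F (!q3 || !q1)):
            F (!q3 || !q1): α-rule — add F !q3, F !q1.
            T (!q1 || !q1): β-rule — branch into T !q1  //  T !q1.
              branch 2.1.1.1 (add T !q1):
                × closes — contains both q1 and !q1.
              branch 2.1.1.2 (add T !q1):
                × closes — contains both q1 and !q1.
          branch 2.1.2 (add T ((!q3 && (q2 && (!q4 || q3))) == !q3)):
            T (!q1 || !q1): β-rule — branch into T !q1  //  T !q1.
              branch 2.1.2.1 (add T !q1):
                T ((!q3 && (q2 && (!q4 || q3))) == !q3): β-rule — branch into T (!q3 && (q2 && (!q4 || q3))), T !q3  //  F (!q3 && (q2 && (!q4 || q3))), F !q3.
                  branch 2.1.2.1.1 (add T (!q3 && (q2 && (!q4 || q3))), T !q3):
                    × closes — contains both q3 and !q3.
                  branch 2.1.2.1.2 (add F (!q3 && (q2 && (!q4 || q3))), F !q3):
                    F (!q3 && (q2 && (!q4 || q3))): β-rule — branch into F !q3  //  F (q2 && (!q4 || q3)).
                      branch 2.1.2.1.2.1 (add F !q3):
                        ○ open, literals {q1=false, q3=true, q4=false}.
                      branch 2.1.2.1.2.2 (add F (q2 && (!q4 || q3))):
                        F (q2 && (!q4 || q3)): β-rule — branch into F q2  //  F (!q4 || q3).
                          branch 2.1.2.1.2.2.1 (add F q2):
                            ○ open, literals {q1=false, q2=false, q3=true, q4=false}.
                          branch 2.1.2.1.2.2.2 (add F (!q4 || q3)):
                            F (!q4 || q3): α-rule — add F !q4, F q3.
                            × closes — contains both q4 and !q4.
              branch 2.1.2.2 (add T !q1):
                T ((!q3 && (q2 && (!q4 || q3))) == !q3): β-rule — branch into T (!q3 && (q2 && (!q4 || q3))), T !q3  //  F (!q3 && (q2 && (!q4 || q3))), F !q3.
                  branch 2.1.2.2.1 (add T (!q3 && (q2 && (!q4 || q3))), T !q3):
                    × closes — contains both q3 and !q3.
                  branch 2.1.2.2.2 (add F (!q3 && (q2 && (!q4 || q3))), F !q3):
                    F (!q3 && (q2 && (!q4 || q3))): β-rule — branch into F !q3  //  F (q2 && (!q4 || q3)).
                      branch 2.1.2.2.2.1 (add F !q3):
                        ○ open, literals {q1=false, q3=true, q4=false}.
                      branch 2.1.2.2.2.2 (add F (q2 && (!q4 || q3))):
                        F (q2 && (!q4 || q3)): β-rule — branch into F q2  //  F (!q4 || q3).
                          branch 2.1.2.2.2.2.1 (add F q2):
                            ○ open, literals {q1=false, q2=false, q3=true, q4=false}.
                          branch 2.1.2.2.2.2.2 (add F (!q4 || q3)):
                            F (!q4 || q3): α-rule — add F !q4, F q3.
                            × closes — contains both q4 and !q4.
      branch 2.2 (add F (!q1 || !q1), T q4):
        F (!q1 || !q1): α-rule — add F !q1, F !q1.
        T ((!q3 || !q1) -> ((!q3 && (q2 && (!q4 || q3))) == !q3)): β-rule — branch into F (!q3 || !q1)  //  T ((!q3 && (q2 && (!q4 || q3))) == !q3).
          branch 2.2.1 (add F (!q3 || !q1)):
            F (!q3 || !q1): α-rule — add F !q3, F !q1.
            ○ open, literals {q1=true, q3=true, q4=true}.
          branch 2.2.2 (add T ((!q3 && (q2 && (!q4 || q3))) == !q3)):
            T ((!q3 && (q2 && (!q4 || q3))) == !q3): β-rule — branch into T (!q3 && (q2 && (!q4 || q3))), T !q3  //  F (!q3 && (q2 && (!q4 || q3))), F !q3.
              branch 2.2.2.1 (add T (!q3 && (q2 && (!q4 || q3))), T !q3):
                × closes — contains both q3 and !q3.
              branch 2.2.2.2 (add F (!q3 && (q2 && (!q4 || q3))), F !q3):
                F (!q3 && (q2 && (!q4 || q3))): β-rule — branch into F !q3  //  F (q2 && (!q4 || q3)).
                  branch 2.2.2.2.1 (add F !q3):
                    ○ open, literals {q1=true, q3=true, q4=true}.
                  branch 2.2.2.2.2 (add F (q2 && (!q4 || q3))):
                    F (q2 && (!q4 || q3)): β-rule — branch into F q2  //  F (!q4 || q3).
                      branch 2.2.2.2.2.1 (add F q2):
                        ○ open, literals {q1=true, q2=false, q3=true, q4=true}.
                      branch 2.2.2.2.2.2 (add F (!q4 || q3)):
                        F (!q4 || q3): α-rule — add F !q4, F q3.
                        × closes — contains both q3 and !q3.
13 branches closed, 7 open.
An open branch gives a countermodel: q1=false, q3=true, q4=false (unmentioned atoms arbitrary); under it the original formula is false.

Not valid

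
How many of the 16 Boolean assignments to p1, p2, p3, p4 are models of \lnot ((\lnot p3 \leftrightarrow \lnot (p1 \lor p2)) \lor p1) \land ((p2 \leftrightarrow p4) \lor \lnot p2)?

Initial set: {T (\lnot ((\lnot p3 \leftrightarrow \lnot (p1 \lor p2)) \lor p1) \land ((p2 \leftrightarrow p4) \lor \lnot p2))}.
T (\lnot ((\lnot p3 \leftrightarrow \lnot (p1 \lor p2)) \lor p1) \land ((p2 \leftrightarrow p4) \lor \lnot p2)): α-rule — add T \lnot ((\lnot p3 \leftrightarrow \lnot (p1 \lor p2)) \lor p1), T ((p2 \leftrightarrow p4) \lor \lnot p2).
T \lnot ((\lnot p3 \leftrightarrow \lnot (p1 \lor p2)) \lor p1): α-rule — add F (\lnot p3 \leftrightarrow \lnot (p1 \lor p2)), F p1.
T ((p2 \leftrightarrow p4) \lor \lnot p2): β-rule — branch into T (p2 \leftrightarrow p4)  //  T \lnot p2.
  branch 1 (add T (p2 \leftrightarrow p4)):
    F (\lnot p3 \leftrightarrow \lnot (p1 \lor p2)): β-rule — branch into T \lnot p3, F \lnot (p1 \lor p2)  //  F \lnot p3, T \lnot (p1 \lor p2).
      branch 1.1 (add T \lnot p3, F \lnot (p1 \lor p2)):
        T (p2 \leftrightarrow p4): β-rule — branch into T p2, T p4  //  F p2, F p4.
          branch 1.1.1 (add T p2, T p4):
            F \lnot (p1 \lor p2): β-rule — branch into T p1  //  T p2.
              branch 1.1.1.1 (add T p1):
                × closes — contains both p1 and \lnot p1.
              branch 1.1.1.2 (add T p2):
                ○ open, literals {p1=F, p2=T, p3=F, p4=T}.
          branch 1.1.2 (add F p2, F p4):
            F \lnot (p1 \lor p2): β-rule — branch into T p1  //  T p2.
              branch 1.1.2.1 (add T p1):
                × closes — contains both p1 and \lnot p1.
              branch 1.1.2.2 (add T p2):
                × closes — contains both p2 and \lnot p2.
      branch 1.2 (add F \lnot p3, T \lnot (p1 \lor p2)):
        T \lnot (p1 \lor p2): α-rule — add F p1, F p2.
        T (p2 \leftrightarrow p4): β-rule — branch into T p2, T p4  //  F p2, F p4.
          branch 1.2.1 (add T p2, T p4):
            × closes — contains both p2 and \lnot p2.
          branch 1.2.2 (add F p2, F p4):
            ○ open, literals {p1=F, p2=F, p3=T, p4=F}.
  branch 2 (add T \lnot p2):
    F (\lnot p3 \leftrightarrow \lnot (p1 \lor p2)): β-rule — branch into T \lnot p3, F \lnot (p1 \lor p2)  //  F \lnot p3, T \lnot (p1 \lor p2).
      branch 2.1 (add T \lnot p3, F \lnot (p1 \lor p2)):
        F \lnot (p1 \lor p2): β-rule — branch into T p1  //  T p2.
          branch 2.1.1 (add T p1):
            × closes — contains both p1 and \lnot p1.
          branch 2.1.2 (add T p2):
            × closes — contains both p2 and \lnot p2.
      branch 2.2 (add F \lnot p3, T \lnot (p1 \lor p2)):
        T \lnot (p1 \lor p2): α-rule — add F p1, F p2.
        ○ open, literals {p1=F, p2=F, p3=T}.
6 branches closed, 3 open.
Each open branch fixes some atoms; the unmentioned ones are free. Counting distinct full assignments: branch {p1=F, p2=T, p3=F, p4=T} (none free) contributes 1 new; branch {p1=F, p2=F, p3=T, p4=F} (none free) contributes 1 new; branch {p1=F, p2=F, p3=T} (p4) contributes 1 new. Total: 3.

3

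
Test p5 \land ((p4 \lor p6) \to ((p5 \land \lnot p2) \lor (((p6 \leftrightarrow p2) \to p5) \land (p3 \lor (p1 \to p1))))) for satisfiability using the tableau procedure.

Initial set: {T (p5 \land ((p4 \lor p6) \to ((p5 \land \lnot p2) \lor (((p6 \leftrightarrow p2) \to p5) \land (p3 \lor (p1 \to p1))))))}.
T (p5 \land ((p4 \lor p6) \to ((p5 \land \lnot p2) \lor (((p6 \leftrightarrow p2) \to p5) \land (p3 \lor (p1 \to p1)))))): α-rule — add T p5, T ((p4 \lor p6) \to ((p5 \land \lnot p2) \lor (((p6 \leftrightarrow p2) \to p5) \land (p3 \lor (p1 \to p1))))).
T ((p4 \lor p6) \to ((p5 \land \lnot p2) \lor (((p6 \leftrightarrow p2) \to p5) \land (p3 \lor (p1 \to p1))))): β-rule — branch into F (p4 \lor p6)  //  T ((p5 \land \lnot p2) \lor (((p6 \leftrightarrow p2) \to p5) \land (p3 \lor (p1 \to p1)))).
  branch 1 (add F (p4 \lor p6)):
    F (p4 \lor p6): α-rule — add F p4, F p6.
    ○ open, literals {p4=0, p5=1, p6=0}.
  branch 2 (add T ((p5 \land \lnot p2) \lor (((p6 \leftrightarrow p2) \to p5) \land (p3 \lor (p1 \to p1))))):
    T ((p5 \land \lnot p2) \lor (((p6 \leftrightarrow p2) \to p5) \land (p3 \lor (p1 \to p1)))): β-rule — branch into T (p5 \land \lnot p2)  //  T (((p6 \leftrightarrow p2) \to p5) \land (p3 \lor (p1 \to p1))).
      branch 2.1 (add T (p5 \land \lnot p2)):
        T (p5 \land \lnot p2): α-rule — add T p5, T \lnot p2.
        ○ open, literals {p2=0, p5=1}.
      branch 2.2 (add T (((p6 \leftrightarrow p2) \to p5) \land (p3 \lor (p1 \to p1)))):
        T (((p6 \leftrightarrow p2) \to p5) \land (p3 \lor (p1 \to p1))): α-rule — add T ((p6 \leftrightarrow p2) \to p5), T (p3 \lor (p1 \to p1)).
        T ((p6 \leftrightarrow p2) \to p5): β-rule — branch into F (p6 \leftrightarrow p2)  //  T p5.
          branch 2.2.1 (add F (p6 \leftrightarrow p2)):
            T (p3 \lor (p1 \to p1)): β-rule — branch into T p3  //  T (p1 \to p1).
              branch 2.2.1.1 (add T p3):
                F (p6 \leftrightarrow p2): β-rule — branch into T p6, F p2  //  F p6, T p2.
                  branch 2.2.1.1.1 (add T p6, F p2):
                    ○ open, literals {p2=0, p3=1, p5=1, p6=1}.
                  branch 2.2.1.1.2 (add F p6, T p2):
                    ○ open, literals {p2=1, p3=1, p5=1, p6=0}.
              branch 2.2.1.2 (add T (p1 \to p1)):
                F (p6 \leftrightarrow p2): β-rule — branch into T p6, F p2  //  F p6, T p2.
                  branch 2.2.1.2.1 (add T p6, F p2):
                    T (p1 \to p1): β-rule — branch into F p1  //  T p1.
                      branch 2.2.1.2.1.1 (add F p1):
                        ○ open, literals {p1=0, p2=0, p5=1, p6=1}.
                      branch 2.2.1.2.1.2 (add T p1):
                        ○ open, literals {p1=1, p2=0, p5=1, p6=1}.
                  branch 2.2.1.2.2 (add F p6, T p2):
                    T (p1 \to p1): β-rule — branch into F p1  //  T p1.
                      branch 2.2.1.2.2.1 (add F p1):
                        ○ open, literals {p1=0, p2=1, p5=1, p6=0}.
                      branch 2.2.1.2.2.2 (add T p1):
                        ○ open, literals {p1=1, p2=1, p5=1, p6=0}.
          branch 2.2.2 (add T p5):
            T (p3 \lor (p1 \to p1)): β-rule — branch into T p3  //  T (p1 \to p1).
              branch 2.2.2.1 (add T p3):
                ○ open, literals {p3=1, p5=1}.
              branch 2.2.2.2 (add T (p1 \to p1)):
                T (p1 \to p1): β-rule — branch into F p1  //  T p1.
                  branch 2.2.2.2.1 (add F p1):
                    ○ open, literals {p1=0, p5=1}.
                  branch 2.2.2.2.2 (add T p1):
                    ○ open, literals {p1=1, p5=1}.
0 branches closed, 11 open.
An open branch gives a satisfying assignment: p4=0, p5=1, p6=0.

Satisfiable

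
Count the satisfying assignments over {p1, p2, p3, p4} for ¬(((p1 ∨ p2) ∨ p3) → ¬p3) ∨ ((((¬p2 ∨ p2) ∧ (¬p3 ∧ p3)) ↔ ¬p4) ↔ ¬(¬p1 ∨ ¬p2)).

Initial set: {(¬(((p1 ∨ p2) ∨ p3) → ¬p3) ∨ ((((¬p2 ∨ p2) ∧ (¬p3 ∧ p3)) ↔ ¬p4) ↔ ¬(¬p1 ∨ ¬p2)))}.
(¬(((p1 ∨ p2) ∨ p3) → ¬p3) ∨ ((((¬p2 ∨ p2) ∧ (¬p3 ∧ p3)) ↔ ¬p4) ↔ ¬(¬p1 ∨ ¬p2))): β-rule — branch into ¬(((p1 ∨ p2) ∨ p3) → ¬p3)  //  ((((¬p2 ∨ p2) ∧ (¬p3 ∧ p3)) ↔ ¬p4) ↔ ¬(¬p1 ∨ ¬p2)).
  branch 1 (add ¬(((p1 ∨ p2) ∨ p3) → ¬p3)):
    ¬(((p1 ∨ p2) ∨ p3) → ¬p3): α-rule — add ((p1 ∨ p2) ∨ p3), ¬¬p3.
    ((p1 ∨ p2) ∨ p3): β-rule — branch into (p1 ∨ p2)  //  p3.
      branch 1.1 (add (p1 ∨ p2)):
        (p1 ∨ p2): β-rule — branch into p1  //  p2.
          branch 1.1.1 (add p1):
            ○ open, literals {p1=T, p3=T}.
          branch 1.1.2 (add p2):
            ○ open, literals {p2=T, p3=T}.
      branch 1.2 (add p3):
        ○ open, literals {p3=T}.
  branch 2 (add ((((¬p2 ∨ p2) ∧ (¬p3 ∧ p3)) ↔ ¬p4) ↔ ¬(¬p1 ∨ ¬p2))):
    ((((¬p2 ∨ p2) ∧ (¬p3 ∧ p3)) ↔ ¬p4) ↔ ¬(¬p1 ∨ ¬p2)): β-rule — branch into (((¬p2 ∨ p2) ∧ (¬p3 ∧ p3)) ↔ ¬p4), ¬(¬p1 ∨ ¬p2)  //  ¬(((¬p2 ∨ p2) ∧ (¬p3 ∧ p3)) ↔ ¬p4), ¬¬(¬p1 ∨ ¬p2).
      branch 2.1 (add (((¬p2 ∨ p2) ∧ (¬p3 ∧ p3)) ↔ ¬p4), ¬(¬p1 ∨ ¬p2)):
        ¬(¬p1 ∨ ¬p2): α-rule — add ¬¬p1, ¬¬p2.
        (((¬p2 ∨ p2) ∧ (¬p3 ∧ p3)) ↔ ¬p4): β-rule — branch into ((¬p2 ∨ p2) ∧ (¬p3 ∧ p3)), ¬p4  //  ¬((¬p2 ∨ p2) ∧ (¬p3 ∧ p3)), ¬¬p4.
          branch 2.1.1 (add ((¬p2 ∨ p2) ∧ (¬p3 ∧ p3)), ¬p4):
            ((¬p2 ∨ p2) ∧ (¬p3 ∧ p3)): α-rule — add (¬p2 ∨ p2), (¬p3 ∧ p3).
            (¬p3 ∧ p3): α-rule — add ¬p3, p3.
            × closes — contains both p3 and ¬p3.
          branch 2.1.2 (add ¬((¬p2 ∨ p2) ∧ (¬p3 ∧ p3)), ¬¬p4):
            ¬((¬p2 ∨ p2) ∧ (¬p3 ∧ p3)): β-rule — branch into ¬(¬p2 ∨ p2)  //  ¬(¬p3 ∧ p3).
              branch 2.1.2.1 (add ¬(¬p2 ∨ p2)):
                ¬(¬p2 ∨ p2): α-rule — add ¬¬p2, ¬p2.
                × closes — contains both p2 and ¬p2.
              branch 2.1.2.2 (add ¬(¬p3 ∧ p3)):
                ¬(¬p3 ∧ p3): β-rule — branch into ¬¬p3  //  ¬p3.
                  branch 2.1.2.2.1 (add ¬¬p3):
                    ○ open, literals {p1=T, p2=T, p3=T, p4=T}.
                  branch 2.1.2.2.2 (add ¬p3):
                    ○ open, literals {p1=T, p2=T, p3=F, p4=T}.
      branch 2.2 (add ¬(((¬p2 ∨ p2) ∧ (¬p3 ∧ p3)) ↔ ¬p4), ¬¬(¬p1 ∨ ¬p2)):
        ¬(((¬p2 ∨ p2) ∧ (¬p3 ∧ p3)) ↔ ¬p4): β-rule — branch into ((¬p2 ∨ p2) ∧ (¬p3 ∧ p3)), ¬¬p4  //  ¬((¬p2 ∨ p2) ∧ (¬p3 ∧ p3)), ¬p4.
          branch 2.2.1 (add ((¬p2 ∨ p2) ∧ (¬p3 ∧ p3)), ¬¬p4):
            ((¬p2 ∨ p2) ∧ (¬p3 ∧ p3)): α-rule — add (¬p2 ∨ p2), (¬p3 ∧ p3).
            (¬p3 ∧ p3): α-rule — add ¬p3, p3.
            × closes — contains both p3 and ¬p3.
          branch 2.2.2 (add ¬((¬p2 ∨ p2) ∧ (¬p3 ∧ p3)), ¬p4):
            ¬¬(¬p1 ∨ ¬p2): β-rule — branch into ¬p1  //  ¬p2.
              branch 2.2.2.1 (add ¬p1):
                ¬((¬p2 ∨ p2) ∧ (¬p3 ∧ p3)): β-rule — branch into ¬(¬p2 ∨ p2)  //  ¬(¬p3 ∧ p3).
                  branch 2.2.2.1.1 (add ¬(¬p2 ∨ p2)):
                    ¬(¬p2 ∨ p2): α-rule — add ¬¬p2, ¬p2.
                    × closes — contains both p2 and ¬p2.
                  branch 2.2.2.1.2 (add ¬(¬p3 ∧ p3)):
                    ¬(¬p3 ∧ p3): β-rule — branch into ¬¬p3  //  ¬p3.
                      branch 2.2.2.1.2.1 (add ¬¬p3):
                        ○ open, literals {p1=F, p3=T, p4=F}.
                      branch 2.2.2.1.2.2 (add ¬p3):
                        ○ open, literals {p1=F, p3=F, p4=F}.
              branch 2.2.2.2 (add ¬p2):
                ¬((¬p2 ∨ p2) ∧ (¬p3 ∧ p3)): β-rule — branch into ¬(¬p2 ∨ p2)  //  ¬(¬p3 ∧ p3).
                  branch 2.2.2.2.1 (add ¬(¬p2 ∨ p2)):
                    ¬(¬p2 ∨ p2): α-rule — add ¬¬p2, ¬p2.
                    × closes — contains both p2 and ¬p2.
                  branch 2.2.2.2.2 (add ¬(¬p3 ∧ p3)):
                    ¬(¬p3 ∧ p3): β-rule — branch into ¬¬p3  //  ¬p3.
                      branch 2.2.2.2.2.1 (add ¬¬p3):
                        ○ open, literals {p2=F, p3=T, p4=F}.
                      branch 2.2.2.2.2.2 (add ¬p3):
                        ○ open, literals {p2=F, p3=F, p4=F}.
5 branches closed, 9 open.
Each open branch fixes some atoms; the unmentioned ones are free. Counting distinct full assignments: branch {p1=T, p3=T} (p2, p4) contributes 4 new; branch {p2=T, p3=T} (p1, p4) contributes 2 new; branch {p3=T} (p1, p2, p4) contributes 2 new; branch {p1=T, p2=T, p3=T, p4=T} (none free) contributes 0 new; branch {p1=T, p2=T, p3=F, p4=T} (none free) contributes 1 new; branch {p1=F, p3=T, p4=F} (p2) contributes 0 new; branch {p1=F, p3=F, p4=F} (p2) contributes 2 new; branch {p2=F, p3=T, p4=F} (p1) contributes 0 new; branch {p2=F, p3=F, p4=F} (p1) contributes 1 new. Total: 12.

12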